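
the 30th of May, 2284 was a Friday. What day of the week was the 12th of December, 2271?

Count forward from the earlier date (December 12, 2271) to the later (May 30, 2284):
From December 12, 2271 to December 12, 2283: 12 years, of which 3 contain a Feb 29 — 9×365 + 3×366 = 4383 days.
December 2283: 31 − 12 = 19 days remain.
Then January (31), February 2284 (29), March (31), April (30): 31 + 29 + 31 + 30 = 121 days.
May 1–30, 2284: 30 days.
Residual: 170 days.
Total: 4553 days.
4553 mod 7 = 3, so 3 days before Friday is Tuesday.

Tuesday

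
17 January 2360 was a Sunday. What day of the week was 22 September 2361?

Friday

January 2360: 31 − 17 = 14 days remain.
Then 19 full months totalling 578 days.
September 1–22, 2361: 22 days.
Total: 14 + 578 + 22 = 614 days.
614 mod 7 = 5, so 5 days after Sunday is Friday.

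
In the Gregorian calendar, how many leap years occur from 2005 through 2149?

35

Years divisible by 4: 2008, 2012, …, 2148 — 36 in all.
Of these, 2100 is divisible by 100 but not 400, so not leap.
Leap years: 36 − 1 = 35.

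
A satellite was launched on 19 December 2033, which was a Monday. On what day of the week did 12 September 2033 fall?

Count forward from the earlier date (September 12, 2033) to the later (December 19, 2033):
September 2033: 30 − 12 = 18 days remain.
Then October (31), November (30): 31 + 30 = 61 days.
December 1–19, 2033: 19 days.
Total: 18 + 61 + 19 = 98 days.
98 is a multiple of 7, so 12 September 2033 falls on the same weekday: Monday.

Monday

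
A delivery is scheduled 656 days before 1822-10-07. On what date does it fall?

1820-12-20

Count 656 days before October 7, 1822:
Day-of-year of December 20, 1820: 355.
Day-of-year of October 7, 1822: 280.
1820 has 366 days, so 366 − 355 = 11 days remain in 1820.
Full years: 1821: 365. Sum = 365.
Total: 11 + 365 + 280 = 656 days.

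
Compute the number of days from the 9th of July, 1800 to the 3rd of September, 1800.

July 1800: 31 − 9 = 22 days remain.
Then August (31): 31 days.
September 1–3, 1800: 3 days.
Total: 22 + 31 + 3 = 56 days.

56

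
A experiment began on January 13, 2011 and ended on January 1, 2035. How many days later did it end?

8754

Day-of-year of January 13, 2011: 13.
Day-of-year of January 1, 2035: 1.
2011 has 365 days, so 365 − 13 = 352 days remain in 2011.
Full years 2012–2034: 17 common + 6 leap = 17×365 + 6×366 = 8401 days.
Total: 352 + 8401 + 1 = 8754 days.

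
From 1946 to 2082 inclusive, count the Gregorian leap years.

Years divisible by 4: 1948, 1952, …, 2080 — 34 in all.
2000 is divisible by 400, so still leap.
No century exceptions apply. Count: 34.

34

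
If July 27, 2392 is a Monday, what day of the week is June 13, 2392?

Count forward from the earlier date (June 13, 2392) to the later (July 27, 2392):
June 2392: 30 − 13 = 17 days remain.
July 1–27, 2392: 27 days.
Total: 17 + 27 = 44 days.
44 mod 7 = 2, so 2 days before Monday is Saturday.

Saturday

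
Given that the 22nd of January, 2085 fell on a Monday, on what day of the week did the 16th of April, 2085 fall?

Monday

January 2085: 31 − 22 = 9 days remain.
Then February 2085 (28), March (31): 28 + 31 = 59 days.
April 1–16, 2085: 16 days.
Total: 9 + 59 + 16 = 84 days.
84 is a multiple of 7, so the 16th of April, 2085 falls on the same weekday: Monday.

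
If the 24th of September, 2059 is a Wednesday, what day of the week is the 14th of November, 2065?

September 24, 2059 → September 24, 2060: 366 days (2060 is a leap year).
September 24, 2060 → September 24, 2061: 365 days.
September 24, 2061 → September 24, 2062: 365 days.
September 24, 2062 → September 24, 2063: 365 days.
September 24, 2063 → September 24, 2064: 366 days (2064 is a leap year).
September 24, 2064 → September 24, 2065: 365 days.
September 2065: 30 − 24 = 6 days remain.
Then October (31): 31 days.
November 1–14, 2065: 14 days.
Residual: 51 days.
Total: 2243 days.
2243 mod 7 = 3, so 3 days after Wednesday is Saturday.

Saturday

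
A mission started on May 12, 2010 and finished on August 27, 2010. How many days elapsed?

107

May 2010: 31 − 12 = 19 days remain.
Then June (30), July (31): 30 + 31 = 61 days.
August 1–27, 2010: 27 days.
Total: 19 + 61 + 27 = 107 days.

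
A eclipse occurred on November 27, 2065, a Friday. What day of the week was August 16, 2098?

Saturday

Day-of-year of November 27, 2065: 331.
Day-of-year of August 16, 2098: 228.
2065 has 365 days, so 365 − 331 = 34 days remain in 2065.
Full years 2066–2097: 24 common + 8 leap = 24×365 + 8×366 = 11688 days.
Total: 34 + 11688 + 228 = 11950 days.
11950 mod 7 = 1, so 1 day after Friday is Saturday.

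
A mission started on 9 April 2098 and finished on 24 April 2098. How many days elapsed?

Within April 2098: 24 − 9 = 15 days.

15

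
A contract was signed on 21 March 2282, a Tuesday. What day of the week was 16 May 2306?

From March 21, 2282 to March 21, 2306: 24 years, of which 5 contain a Feb 29 — 19×365 + 5×366 = 8765 days.
(2300 is not a leap year (divisible by 100 but not 400).)
March 2306: 31 − 21 = 10 days remain.
Then April (30): 30 days.
May 1–16, 2306: 16 days.
Residual: 56 days.
Total: 8821 days.
8821 mod 7 = 1, so 1 day after Tuesday is Wednesday.

Wednesday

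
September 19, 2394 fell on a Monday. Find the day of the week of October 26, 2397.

Sunday

September 19, 2394 → September 19, 2395: 365 days.
September 19, 2395 → September 19, 2396: 366 days (2396 is a leap year).
September 19, 2396 → September 19, 2397: 365 days.
September 2397: 30 − 19 = 11 days remain.
October 1–26, 2397: 26 days.
Residual: 37 days.
Total: 1133 days.
1133 mod 7 = 6, so 6 days after Monday is Sunday.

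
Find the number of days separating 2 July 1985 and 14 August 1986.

Day-of-year of July 2, 1985: 183.
Day-of-year of August 14, 1986: 226.
1985 has 365 days, so 365 − 183 = 182 days remain in 1985.
Total: 182 + 226 = 408 days.

408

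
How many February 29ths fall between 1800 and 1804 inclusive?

1

Years divisible by 4 in [1800, 1804]: 1800, 1804.
Of these, 1800 is divisible by 100 but not 400, so not leap.
Leap years: 2 − 1 = 1.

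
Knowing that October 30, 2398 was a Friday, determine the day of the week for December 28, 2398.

October 2398: 31 − 30 = 1 day remains.
Then November (30): 30 days.
December 1–28, 2398: 28 days.
Total: 1 + 30 + 28 = 59 days.
59 mod 7 = 3, so 3 days after Friday is Monday.

Monday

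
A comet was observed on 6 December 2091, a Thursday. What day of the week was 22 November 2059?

Saturday

Count forward from the earlier date (November 22, 2059) to the later (December 6, 2091):
Day-of-year of November 22, 2059: 326.
Day-of-year of December 6, 2091: 340.
2059 has 365 days, so 365 − 326 = 39 days remain in 2059.
Full years 2060–2090: 23 common + 8 leap = 23×365 + 8×366 = 11323 days.
Total: 39 + 11323 + 340 = 11702 days.
11702 mod 7 = 5, so 5 days before Thursday is Saturday.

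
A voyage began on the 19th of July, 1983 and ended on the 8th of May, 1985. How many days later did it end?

July 19, 1983 → July 19, 1984: 366 days (1984 is a leap year).
July 1984: 31 − 19 = 12 days remain.
Then 9 full months totalling 273 days.
May 1–8, 1985: 8 days.
Residual: 293 days.
Total: 659 days.

659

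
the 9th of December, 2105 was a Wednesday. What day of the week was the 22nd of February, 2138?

Day-of-year of December 9, 2105: 343.
Day-of-year of February 22, 2138: 53.
2105 has 365 days, so 365 − 343 = 22 days remain in 2105.
Full years 2106–2137: 24 common + 8 leap = 24×365 + 8×366 = 11688 days.
Total: 22 + 11688 + 53 = 11763 days.
11763 mod 7 = 3, so 3 days after Wednesday is Saturday.

Saturday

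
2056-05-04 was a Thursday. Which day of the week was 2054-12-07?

Count forward from the earlier date (December 7, 2054) to the later (May 4, 2056):
December 2054: 31 − 7 = 24 days remain.
Then 16 full months totalling 486 days.
May 1–4, 2056: 4 days.
Total: 24 + 486 + 4 = 514 days.
514 mod 7 = 3, so 3 days before Thursday is Monday.

Monday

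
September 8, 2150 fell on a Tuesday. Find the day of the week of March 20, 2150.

Friday

Count forward from the earlier date (March 20, 2150) to the later (September 8, 2150):
March 2150: 31 − 20 = 11 days remain.
Then April (30), May (31), June (30), July (31), August (31): 30 + 31 + 30 + 31 + 31 = 153 days.
September 1–8, 2150: 8 days.
Total: 11 + 153 + 8 = 172 days.
172 mod 7 = 4, so 4 days before Tuesday is Friday.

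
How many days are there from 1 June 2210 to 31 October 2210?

June 2210: 30 − 1 = 29 days remain.
Then July (31), August (31), September (30): 31 + 31 + 30 = 92 days.
October 1–31, 2210: 31 days.
Total: 29 + 92 + 31 = 152 days.

152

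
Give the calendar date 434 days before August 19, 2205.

June 11, 2204

Count 434 days before August 19, 2205:
June 11, 2204 → June 11, 2205: 365 days.
June 2205: 30 − 11 = 19 days remain.
Then July (31): 31 days.
August 1–19, 2205: 19 days.
Residual: 69 days.
Total: 434 days.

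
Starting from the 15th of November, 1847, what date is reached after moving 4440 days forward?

the 11th of January, 1860

Count 4440 days after November 15, 1847:
From November 15, 1847 to November 15, 1859: 12 years, of which 3 contain a Feb 29 — 9×365 + 3×366 = 4383 days.
November 1859: 30 − 15 = 15 days remain.
Then December (31): 31 days.
January 1–11, 1860: 11 days.
Residual: 57 days.
Total: 4440 days.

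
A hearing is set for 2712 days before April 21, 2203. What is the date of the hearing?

November 16, 2195

Count 2712 days before April 21, 2203:
Day-of-year of November 16, 2195: 320.
Day-of-year of April 21, 2203: 111.
2195 has 365 days, so 365 − 320 = 45 days remain in 2195.
Full years 2196–2202: 6 common + 1 leap = 6×365 + 1×366 = 2556 days.
Total: 45 + 2556 + 111 = 2712 days.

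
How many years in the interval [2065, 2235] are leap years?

Years divisible by 4: 2068, 2072, …, 2232 — 42 in all.
Of these, 2100, 2200 are divisible by 100 but not 400, so not leap.
Leap years: 42 − 2 = 40.

40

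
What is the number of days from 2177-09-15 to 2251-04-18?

Day-of-year of September 15, 2177: 258.
Day-of-year of April 18, 2251: 108.
2177 has 365 days, so 365 − 258 = 107 days remain in 2177.
Full years 2178–2250: 56 common + 17 leap = 56×365 + 17×366 = 26662 days.
Total: 107 + 26662 + 108 = 26877 days.

26877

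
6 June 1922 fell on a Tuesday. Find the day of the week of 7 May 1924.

Wednesday

June 1922: 30 − 6 = 24 days remain.
Then 22 full months totalling 670 days.
May 1–7, 1924: 7 days.
Total: 24 + 670 + 7 = 701 days.
701 mod 7 = 1, so 1 day after Tuesday is Wednesday.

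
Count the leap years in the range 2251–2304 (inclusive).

Years divisible by 4: 2252, 2256, …, 2304 — 14 in all.
Of these, 2300 is divisible by 100 but not 400, so not leap.
Leap years: 14 − 1 = 13.

13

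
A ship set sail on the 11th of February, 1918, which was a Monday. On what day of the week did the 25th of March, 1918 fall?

Monday

February 1918: 28 − 11 = 17 days remain (1918 is not a leap year, so February has 28 days).
March 1–25, 1918: 25 days.
Total: 17 + 25 = 42 days.
42 is a multiple of 7, so the 25th of March, 1918 falls on the same weekday: Monday.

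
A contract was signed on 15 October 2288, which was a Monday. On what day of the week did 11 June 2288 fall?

Count forward from the earlier date (June 11, 2288) to the later (October 15, 2288):
June 2288: 30 − 11 = 19 days remain.
Then July (31), August (31), September (30): 31 + 31 + 30 = 92 days.
October 1–15, 2288: 15 days.
Total: 19 + 92 + 15 = 126 days.
126 is a multiple of 7, so 11 June 2288 falls on the same weekday: Monday.

Monday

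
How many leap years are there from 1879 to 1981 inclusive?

25

Years divisible by 4: 1880, 1884, …, 1980 — 26 in all.
Of these, 1900 is divisible by 100 but not 400, so not leap.
Leap years: 26 − 1 = 25.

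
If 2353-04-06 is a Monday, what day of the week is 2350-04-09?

Sunday

Count forward from the earlier date (April 9, 2350) to the later (April 6, 2353):
Day-of-year of April 9, 2350: 99.
Day-of-year of April 6, 2353: 96.
2350 has 365 days, so 365 − 99 = 266 days remain in 2350.
Full years: 2351: 365; 2352: 366. Sum = 731.
Total: 266 + 731 + 96 = 1093 days.
1093 mod 7 = 1, so 1 day before Monday is Sunday.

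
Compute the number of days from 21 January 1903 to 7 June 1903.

January 1903: 31 − 21 = 10 days remain.
Then February 1903 (28), March (31), April (30), May (31): 28 + 31 + 30 + 31 = 120 days.
June 1–7, 1903: 7 days.
Total: 10 + 120 + 7 = 137 days.

137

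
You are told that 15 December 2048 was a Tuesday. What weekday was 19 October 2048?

Monday

Count forward from the earlier date (October 19, 2048) to the later (December 15, 2048):
October 2048: 31 − 19 = 12 days remain.
Then November (30): 30 days.
December 1–15, 2048: 15 days.
Total: 12 + 30 + 15 = 57 days.
57 mod 7 = 1, so 1 day before Tuesday is Monday.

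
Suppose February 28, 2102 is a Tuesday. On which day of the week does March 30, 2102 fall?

February 2102: 28 − 28 = 0 days remain (2102 is not a leap year, so February has 28 days).
March 1–30, 2102: 30 days.
Total: 0 + 30 = 30 days.
30 mod 7 = 2, so 2 days after Tuesday is Thursday.

Thursday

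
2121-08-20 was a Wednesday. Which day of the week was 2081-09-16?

Tuesday

Count forward from the earlier date (September 16, 2081) to the later (August 20, 2121):
Day-of-year of September 16, 2081: 259.
Day-of-year of August 20, 2121: 232.
2081 has 365 days, so 365 − 259 = 106 days remain in 2081.
Full years 2082–2120: 30 common + 9 leap = 30×365 + 9×366 = 14244 days.
Total: 106 + 14244 + 232 = 14582 days.
14582 mod 7 = 1, so 1 day before Wednesday is Tuesday.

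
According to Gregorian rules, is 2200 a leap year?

No

2200 is not a leap year (divisible by 100 but not 400).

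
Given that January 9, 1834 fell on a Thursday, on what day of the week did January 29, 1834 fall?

Wednesday

Within January 1834: 29 − 9 = 20 days.
20 mod 7 = 6, so 6 days after Thursday is Wednesday.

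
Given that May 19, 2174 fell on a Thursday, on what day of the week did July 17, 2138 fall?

Count forward from the earlier date (July 17, 2138) to the later (May 19, 2174):
Day-of-year of July 17, 2138: 198.
Day-of-year of May 19, 2174: 139.
2138 has 365 days, so 365 − 198 = 167 days remain in 2138.
Full years 2139–2173: 26 common + 9 leap = 26×365 + 9×366 = 12784 days.
Total: 167 + 12784 + 139 = 13090 days.
13090 is a multiple of 7, so July 17, 2138 falls on the same weekday: Thursday.

Thursday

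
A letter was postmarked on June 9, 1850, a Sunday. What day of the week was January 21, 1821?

Count forward from the earlier date (January 21, 1821) to the later (June 9, 1850):
Day-of-year of January 21, 1821: 21.
Day-of-year of June 9, 1850: 160.
1821 has 365 days, so 365 − 21 = 344 days remain in 1821.
Full years 1822–1849: 21 common + 7 leap = 21×365 + 7×366 = 10227 days.
Total: 344 + 10227 + 160 = 10731 days.
10731 is a multiple of 7, so January 21, 1821 falls on the same weekday: Sunday.

Sunday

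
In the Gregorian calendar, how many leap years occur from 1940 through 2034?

Years divisible by 4: 1940, 1944, …, 2032 — 24 in all.
2000 is divisible by 400, so still leap.
No century exceptions apply. Count: 24.

24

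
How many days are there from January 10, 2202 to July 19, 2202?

190

January 2202: 31 − 10 = 21 days remain.
Then February 2202 (28), March (31), April (30), May (31), June (30): 28 + 31 + 30 + 31 + 30 = 150 days.
July 1–19, 2202: 19 days.
Total: 21 + 150 + 19 = 190 days.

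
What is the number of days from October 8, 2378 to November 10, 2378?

33

October 2378: 31 − 8 = 23 days remain.
November 1–10, 2378: 10 days.
Total: 23 + 10 = 33 days.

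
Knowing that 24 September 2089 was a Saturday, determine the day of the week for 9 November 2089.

September 2089: 30 − 24 = 6 days remain.
Then October (31): 31 days.
November 1–9, 2089: 9 days.
Total: 6 + 31 + 9 = 46 days.
46 mod 7 = 4, so 4 days after Saturday is Wednesday.

Wednesday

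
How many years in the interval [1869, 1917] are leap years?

Years divisible by 4 in [1869, 1917]: 1872, 1876, 1880, 1884, 1888, 1892, 1896, 1900, 1904, 1908, 1912, 1916.
Of these, 1900 is divisible by 100 but not 400, so not leap.
Leap years: 12 − 1 = 11.

11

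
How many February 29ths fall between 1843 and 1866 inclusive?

6

Years divisible by 4 in [1843, 1866]: 1844, 1848, 1852, 1856, 1860, 1864.
No century exceptions apply. Count: 6.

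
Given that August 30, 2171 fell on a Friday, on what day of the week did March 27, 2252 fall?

Saturday

Day-of-year of August 30, 2171: 242.
Day-of-year of March 27, 2252: 87.
2171 has 365 days, so 365 − 242 = 123 days remain in 2171.
Full years 2172–2251: 61 common + 19 leap = 61×365 + 19×366 = 29219 days.
Total: 123 + 29219 + 87 = 29429 days.
29429 mod 7 = 1, so 1 day after Friday is Saturday.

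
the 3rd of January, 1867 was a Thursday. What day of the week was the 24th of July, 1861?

Wednesday

Count forward from the earlier date (July 24, 1861) to the later (January 3, 1867):
July 24, 1861 → July 24, 1862: 365 days.
July 24, 1862 → July 24, 1863: 365 days.
July 24, 1863 → July 24, 1864: 366 days (1864 is a leap year).
July 24, 1864 → July 24, 1865: 365 days.
July 24, 1865 → July 24, 1866: 365 days.
July 1866: 31 − 24 = 7 days remain.
Then August (31), September (30), October (31), November (30), December (31): 31 + 30 + 31 + 30 + 31 = 153 days.
January 1–3, 1867: 3 days.
Residual: 163 days.
Total: 1989 days.
1989 mod 7 = 1, so 1 day before Thursday is Wednesday.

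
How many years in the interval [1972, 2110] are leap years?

Years divisible by 4: 1972, 1976, …, 2108 — 35 in all.
Of these, 2100 is divisible by 100 but not 400, so not leap.
2000 is divisible by 400, so still leap.
Leap years: 35 − 1 = 34.

34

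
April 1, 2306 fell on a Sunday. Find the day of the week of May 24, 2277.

Count forward from the earlier date (May 24, 2277) to the later (April 1, 2306):
Day-of-year of May 24, 2277: 144.
Day-of-year of April 1, 2306: 91.
2277 has 365 days, so 365 − 144 = 221 days remain in 2277.
Full years 2278–2305: 22 common + 6 leap = 22×365 + 6×366 = 10226 days.
Total: 221 + 10226 + 91 = 10538 days.
10538 mod 7 = 3, so 3 days before Sunday is Thursday.

Thursday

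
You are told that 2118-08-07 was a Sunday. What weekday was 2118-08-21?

Within August 2118: 21 − 7 = 14 days.
14 is a multiple of 7, so 2118-08-21 falls on the same weekday: Sunday.

Sunday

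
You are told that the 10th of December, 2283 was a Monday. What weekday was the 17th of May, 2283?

Thursday

Count forward from the earlier date (May 17, 2283) to the later (December 10, 2283):
May 2283: 31 − 17 = 14 days remain.
Then June (30), July (31), August (31), September (30), October (31), November (30): 30 + 31 + 31 + 30 + 31 + 30 = 183 days.
December 1–10, 2283: 10 days.
Total: 14 + 183 + 10 = 207 days.
207 mod 7 = 4, so 4 days before Monday is Thursday.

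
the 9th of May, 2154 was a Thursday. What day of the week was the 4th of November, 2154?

Monday

May 2154: 31 − 9 = 22 days remain.
Then June (30), July (31), August (31), September (30), October (31): 30 + 31 + 31 + 30 + 31 = 153 days.
November 1–4, 2154: 4 days.
Total: 22 + 153 + 4 = 179 days.
179 mod 7 = 4, so 4 days after Thursday is Monday.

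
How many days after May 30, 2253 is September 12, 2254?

470

May 30, 2253 → May 30, 2254: 365 days.
May 2254: 31 − 30 = 1 day remains.
Then June (30), July (31), August (31): 30 + 31 + 31 = 92 days.
September 1–12, 2254: 12 days.
Residual: 105 days.
Total: 470 days.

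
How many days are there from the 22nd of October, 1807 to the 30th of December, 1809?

800

October 22, 1807 → October 22, 1808: 366 days (1808 is a leap year).
October 22, 1808 → October 22, 1809: 365 days.
October 1809: 31 − 22 = 9 days remain.
Then November (30): 30 days.
December 1–30, 1809: 30 days.
Residual: 69 days.
Total: 800 days.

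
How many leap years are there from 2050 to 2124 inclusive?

18

Years divisible by 4: 2052, 2056, …, 2124 — 19 in all.
Of these, 2100 is divisible by 100 but not 400, so not leap.
Leap years: 19 − 1 = 18.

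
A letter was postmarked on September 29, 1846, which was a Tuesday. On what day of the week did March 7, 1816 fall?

Count forward from the earlier date (March 7, 1816) to the later (September 29, 1846):
From March 7, 1816 to March 7, 1846: 30 years, of which 7 contain a Feb 29 — 23×365 + 7×366 = 10957 days.
March 1846: 31 − 7 = 24 days remain.
Then April (30), May (31), June (30), July (31), August (31): 30 + 31 + 30 + 31 + 31 = 153 days.
September 1–29, 1846: 29 days.
Residual: 206 days.
Total: 11163 days.
11163 mod 7 = 5, so 5 days before Tuesday is Thursday.

Thursday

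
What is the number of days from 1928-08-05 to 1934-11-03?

2281

August 5, 1928 → August 5, 1929: 365 days.
August 5, 1929 → August 5, 1930: 365 days.
August 5, 1930 → August 5, 1931: 365 days.
August 5, 1931 → August 5, 1932: 366 days (1932 is a leap year).
August 5, 1932 → August 5, 1933: 365 days.
August 5, 1933 → August 5, 1934: 365 days.
August 1934: 31 − 5 = 26 days remain.
Then September (30), October (31): 30 + 31 = 61 days.
November 1–3, 1934: 3 days.
Residual: 90 days.
Total: 2281 days.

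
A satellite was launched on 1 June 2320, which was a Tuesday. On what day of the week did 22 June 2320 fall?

Tuesday

Within June 2320: 22 − 1 = 21 days.
21 is a multiple of 7, so 22 June 2320 falls on the same weekday: Tuesday.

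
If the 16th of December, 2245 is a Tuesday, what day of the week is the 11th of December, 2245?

Count forward from the earlier date (December 11, 2245) to the later (December 16, 2245):
Within December 2245: 16 − 11 = 5 days.
5 mod 7 = 5, so 5 days before Tuesday is Thursday.

Thursday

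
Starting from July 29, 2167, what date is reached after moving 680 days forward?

June 8, 2169

Count 680 days after July 29, 2167:
July 29, 2167 → July 29, 2168: 366 days (2168 is a leap year).
July 2168: 31 − 29 = 2 days remain.
Then 10 full months totalling 304 days.
June 1–8, 2169: 8 days.
Residual: 314 days.
Total: 680 days.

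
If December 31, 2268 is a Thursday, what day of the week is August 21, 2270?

December 2268: 31 − 31 = 0 days remain.
Then 19 full months totalling 577 days.
August 1–21, 2270: 21 days.
Total: 0 + 577 + 21 = 598 days.
598 mod 7 = 3, so 3 days after Thursday is Sunday.

Sunday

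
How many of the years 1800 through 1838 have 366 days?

9

Years divisible by 4 in [1800, 1838]: 1800, 1804, 1808, 1812, 1816, 1820, 1824, 1828, 1832, 1836.
Of these, 1800 is divisible by 100 but not 400, so not leap.
Leap years: 10 − 1 = 9.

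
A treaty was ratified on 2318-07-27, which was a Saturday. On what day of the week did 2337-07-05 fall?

Monday

Day-of-year of July 27, 2318: 208.
Day-of-year of July 5, 2337: 186.
2318 has 365 days, so 365 − 208 = 157 days remain in 2318.
Full years 2319–2336: 13 common + 5 leap = 13×365 + 5×366 = 6575 days.
Total: 157 + 6575 + 186 = 6918 days.
6918 mod 7 = 2, so 2 days after Saturday is Monday.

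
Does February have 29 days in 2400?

Yes

2400 is a leap year (divisible by 400).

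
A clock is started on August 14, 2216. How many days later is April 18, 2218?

August 2216: 31 − 14 = 17 days remain.
Then 19 full months totalling 577 days.
April 1–18, 2218: 18 days.
Total: 17 + 577 + 18 = 612 days.

612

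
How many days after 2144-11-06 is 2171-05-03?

From November 6, 2144 to November 6, 2170: 26 years, of which 6 contain a Feb 29 — 20×365 + 6×366 = 9496 days.
November 2170: 30 − 6 = 24 days remain.
Then December (31), January (31), February 2171 (28), March (31), April (30): 31 + 31 + 28 + 31 + 30 = 151 days.
May 1–3, 2171: 3 days.
Residual: 178 days.
Total: 9674 days.

9674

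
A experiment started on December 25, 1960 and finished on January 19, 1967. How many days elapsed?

2216

December 25, 1960 → December 25, 1961: 365 days.
December 25, 1961 → December 25, 1962: 365 days.
December 25, 1962 → December 25, 1963: 365 days.
December 25, 1963 → December 25, 1964: 366 days (1964 is a leap year).
December 25, 1964 → December 25, 1965: 365 days.
December 25, 1965 → December 25, 1966: 365 days.
December 1966: 31 − 25 = 6 days remain.
January 1–19, 1967: 19 days.
Residual: 25 days.
Total: 2216 days.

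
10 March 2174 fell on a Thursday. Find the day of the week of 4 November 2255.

Day-of-year of March 10, 2174: 69.
Day-of-year of November 4, 2255: 308.
2174 has 365 days, so 365 − 69 = 296 days remain in 2174.
Full years 2175–2254: 61 common + 19 leap = 61×365 + 19×366 = 29219 days.
Total: 296 + 29219 + 308 = 29823 days.
29823 mod 7 = 3, so 3 days after Thursday is Sunday.

Sunday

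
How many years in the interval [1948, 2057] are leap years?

Years divisible by 4: 1948, 1952, …, 2056 — 28 in all.
2000 is divisible by 400, so still leap.
No century exceptions apply. Count: 28.

28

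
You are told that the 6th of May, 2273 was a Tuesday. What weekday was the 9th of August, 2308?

Sunday

From May 6, 2273 to May 6, 2308: 35 years, of which 8 contain a Feb 29 — 27×365 + 8×366 = 12783 days.
(2300 is not a leap year (divisible by 100 but not 400).)
May 2308: 31 − 6 = 25 days remain.
Then June (30), July (31): 30 + 31 = 61 days.
August 1–9, 2308: 9 days.
Residual: 95 days.
Total: 12878 days.
12878 mod 7 = 5, so 5 days after Tuesday is Sunday.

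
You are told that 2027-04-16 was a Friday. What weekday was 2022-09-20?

Tuesday

Count forward from the earlier date (September 20, 2022) to the later (April 16, 2027):
Day-of-year of September 20, 2022: 263.
Day-of-year of April 16, 2027: 106.
2022 has 365 days, so 365 − 263 = 102 days remain in 2022.
Full years: 2023: 365; 2024: 366; 2025: 365; 2026: 365. Sum = 1461.
Total: 102 + 1461 + 106 = 1669 days.
1669 mod 7 = 3, so 3 days before Friday is Tuesday.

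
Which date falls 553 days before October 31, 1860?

April 27, 1859

Count 553 days before October 31, 1860:
Day-of-year of April 27, 1859: 117.
Day-of-year of October 31, 1860: 305.
1859 has 365 days, so 365 − 117 = 248 days remain in 1859.
Total: 248 + 305 = 553 days.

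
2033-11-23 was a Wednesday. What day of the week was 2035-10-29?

November 23, 2033 → November 23, 2034: 365 days.
November 2034: 30 − 23 = 7 days remain.
Then 10 full months totalling 304 days.
October 1–29, 2035: 29 days.
Residual: 340 days.
Total: 705 days.
705 mod 7 = 5, so 5 days after Wednesday is Monday.

Monday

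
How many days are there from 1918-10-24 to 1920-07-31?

Day-of-year of October 24, 1918: 297.
Day-of-year of July 31, 1920: 213.
1918 has 365 days, so 365 − 297 = 68 days remain in 1918.
Full years: 1919: 365. Sum = 365.
Total: 68 + 365 + 213 = 646 days.

646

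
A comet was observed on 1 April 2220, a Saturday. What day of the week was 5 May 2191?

Count forward from the earlier date (May 5, 2191) to the later (April 1, 2220):
From May 5, 2191 to May 5, 2219: 28 years, of which 6 contain a Feb 29 — 22×365 + 6×366 = 10226 days.
(2200 is not a leap year (divisible by 100 but not 400).)
May 2219: 31 − 5 = 26 days remain.
Then 10 full months totalling 305 days.
April 1, 2220: 1 day.
Residual: 332 days.
Total: 10558 days.
10558 mod 7 = 2, so 2 days before Saturday is Thursday.

Thursday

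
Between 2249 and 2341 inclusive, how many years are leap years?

22

Years divisible by 4: 2252, 2256, …, 2340 — 23 in all.
Of these, 2300 is divisible by 100 but not 400, so not leap.
Leap years: 23 − 1 = 22.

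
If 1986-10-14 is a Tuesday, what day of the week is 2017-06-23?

Friday

From October 14, 1986 to October 14, 2016: 30 years, of which 8 contain a Feb 29 — 22×365 + 8×366 = 10958 days.
(2000 is a leap year (divisible by 400).)
October 2016: 31 − 14 = 17 days remain.
Then November (30), December (31), January (31), February 2017 (28), March (31), April (30), May (31): 30 + 31 + 31 + 28 + 31 + 30 + 31 = 212 days.
June 1–23, 2017: 23 days.
Residual: 252 days.
Total: 11210 days.
11210 mod 7 = 3, so 3 days after Tuesday is Friday.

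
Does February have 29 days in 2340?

Yes

2340 is a leap year.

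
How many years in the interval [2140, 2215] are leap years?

Years divisible by 4: 2140, 2144, …, 2212 — 19 in all.
Of these, 2200 is divisible by 100 but not 400, so not leap.
Leap years: 19 − 1 = 18.

18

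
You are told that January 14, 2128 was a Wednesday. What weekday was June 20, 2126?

Count forward from the earlier date (June 20, 2126) to the later (January 14, 2128):
June 2126: 30 − 20 = 10 days remain.
Then 18 full months totalling 549 days.
January 1–14, 2128: 14 days.
Total: 10 + 549 + 14 = 573 days.
573 mod 7 = 6, so 6 days before Wednesday is Thursday.

Thursday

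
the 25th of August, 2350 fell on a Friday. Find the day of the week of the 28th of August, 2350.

Monday

Within August 2350: 28 − 25 = 3 days.
3 mod 7 = 3, so 3 days after Friday is Monday.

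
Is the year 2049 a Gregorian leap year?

2049 is not a leap year.

No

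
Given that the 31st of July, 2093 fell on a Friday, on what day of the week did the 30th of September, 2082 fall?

Wednesday

Count forward from the earlier date (September 30, 2082) to the later (July 31, 2093):
Day-of-year of September 30, 2082: 273.
Day-of-year of July 31, 2093: 212.
2082 has 365 days, so 365 − 273 = 92 days remain in 2082.
Full years 2083–2092: 7 common + 3 leap = 7×365 + 3×366 = 3653 days.
Total: 92 + 3653 + 212 = 3957 days.
3957 mod 7 = 2, so 2 days before Friday is Wednesday.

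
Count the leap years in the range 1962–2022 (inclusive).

Years divisible by 4: 1964, 1968, …, 2020 — 15 in all.
2000 is divisible by 400, so still leap.
No century exceptions apply. Count: 15.

15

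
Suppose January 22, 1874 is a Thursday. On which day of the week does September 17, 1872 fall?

Tuesday

Count forward from the earlier date (September 17, 1872) to the later (January 22, 1874):
September 17, 1872 → September 17, 1873: 365 days.
September 1873: 30 − 17 = 13 days remain.
Then October (31), November (30), December (31): 31 + 30 + 31 = 92 days.
January 1–22, 1874: 22 days.
Residual: 127 days.
Total: 492 days.
492 mod 7 = 2, so 2 days before Thursday is Tuesday.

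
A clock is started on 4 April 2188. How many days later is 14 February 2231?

15655

From April 4, 2188 to April 4, 2230: 42 years, of which 9 contain a Feb 29 — 33×365 + 9×366 = 15339 days.
(2200 is not a leap year (divisible by 100 but not 400).)
April 2230: 30 − 4 = 26 days remain.
Then 9 full months totalling 276 days.
February 1–14, 2231: 14 days (2231 is not a leap year).
Residual: 316 days.
Total: 15655 days.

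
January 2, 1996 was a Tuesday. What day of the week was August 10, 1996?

Saturday

January 1996: 31 − 2 = 29 days remain.
Then February 1996 (29), March (31), April (30), May (31), June (30), July (31): 29 + 31 + 30 + 31 + 30 + 31 = 182 days.
August 1–10, 1996: 10 days.
Total: 29 + 182 + 10 = 221 days.
221 mod 7 = 4, so 4 days after Tuesday is Saturday.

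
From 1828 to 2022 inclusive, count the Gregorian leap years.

Years divisible by 4: 1828, 1832, …, 2020 — 49 in all.
Of these, 1900 is divisible by 100 but not 400, so not leap.
2000 is divisible by 400, so still leap.
Leap years: 49 − 1 = 48.

48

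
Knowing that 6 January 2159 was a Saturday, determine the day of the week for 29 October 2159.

January 2159: 31 − 6 = 25 days remain.
Then February 2159 (28), March (31), April (30), May (31), June (30), July (31), August (31), September (30): 28 + 31 + 30 + 31 + 30 + 31 + 31 + 30 = 242 days.
October 1–29, 2159: 29 days.
Total: 25 + 242 + 29 = 296 days.
296 mod 7 = 2, so 2 days after Saturday is Monday.

Monday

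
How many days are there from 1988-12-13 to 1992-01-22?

1135

December 13, 1988 → December 13, 1989: 365 days.
December 13, 1989 → December 13, 1990: 365 days.
December 13, 1990 → December 13, 1991: 365 days.
December 1991: 31 − 13 = 18 days remain.
January 1–22, 1992: 22 days.
Residual: 40 days.
Total: 1135 days.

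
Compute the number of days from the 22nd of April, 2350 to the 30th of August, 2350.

April 2350: 30 − 22 = 8 days remain.
Then May (31), June (30), July (31): 31 + 30 + 31 = 92 days.
August 1–30, 2350: 30 days.
Total: 8 + 92 + 30 = 130 days.

130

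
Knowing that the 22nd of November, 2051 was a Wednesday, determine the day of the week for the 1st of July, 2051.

Saturday

Count forward from the earlier date (July 1, 2051) to the later (November 22, 2051):
July 2051: 31 − 1 = 30 days remain.
Then August (31), September (30), October (31): 31 + 30 + 31 = 92 days.
November 1–22, 2051: 22 days.
Total: 30 + 92 + 22 = 144 days.
144 mod 7 = 4, so 4 days before Wednesday is Saturday.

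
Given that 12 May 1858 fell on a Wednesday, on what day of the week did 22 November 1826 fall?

Wednesday

Count forward from the earlier date (November 22, 1826) to the later (May 12, 1858):
Day-of-year of November 22, 1826: 326.
Day-of-year of May 12, 1858: 132.
1826 has 365 days, so 365 − 326 = 39 days remain in 1826.
Full years 1827–1857: 23 common + 8 leap = 23×365 + 8×366 = 11323 days.
Total: 39 + 11323 + 132 = 11494 days.
11494 is a multiple of 7, so 22 November 1826 falls on the same weekday: Wednesday.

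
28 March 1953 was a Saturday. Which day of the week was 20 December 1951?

Thursday

Count forward from the earlier date (December 20, 1951) to the later (March 28, 1953):
December 1951: 31 − 20 = 11 days remain.
Then 14 full months totalling 425 days.
March 1–28, 1953: 28 days.
Total: 11 + 425 + 28 = 464 days.
464 mod 7 = 2, so 2 days before Saturday is Thursday.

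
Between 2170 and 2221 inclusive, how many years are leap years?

12

Years divisible by 4: 2172, 2176, …, 2220 — 13 in all.
Of these, 2200 is divisible by 100 but not 400, so not leap.
Leap years: 13 − 1 = 12.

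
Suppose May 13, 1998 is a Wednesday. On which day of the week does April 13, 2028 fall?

Thursday

Day-of-year of May 13, 1998: 133.
Day-of-year of April 13, 2028: 104.
1998 has 365 days, so 365 − 133 = 232 days remain in 1998.
Full years 1999–2027: 22 common + 7 leap = 22×365 + 7×366 = 10592 days.
Total: 232 + 10592 + 104 = 10928 days.
10928 mod 7 = 1, so 1 day after Wednesday is Thursday.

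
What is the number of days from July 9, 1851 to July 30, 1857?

2213

July 9, 1851 → July 9, 1852: 366 days (1852 is a leap year).
July 9, 1852 → July 9, 1853: 365 days.
July 9, 1853 → July 9, 1854: 365 days.
July 9, 1854 → July 9, 1855: 365 days.
July 9, 1855 → July 9, 1856: 366 days (1856 is a leap year).
July 9, 1856 → July 9, 1857: 365 days.
Within July 1857: 30 − 9 = 21 days.
Total: 2213 days.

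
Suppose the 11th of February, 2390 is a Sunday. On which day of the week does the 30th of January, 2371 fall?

Saturday

Count forward from the earlier date (January 30, 2371) to the later (February 11, 2390):
From January 30, 2371 to January 30, 2390: 19 years, of which 5 contain a Feb 29 — 14×365 + 5×366 = 6940 days.
January 2390: 31 − 30 = 1 day remains.
February 1–11, 2390: 11 days (2390 is not a leap year).
Residual: 12 days.
Total: 6952 days.
6952 mod 7 = 1, so 1 day before Sunday is Saturday.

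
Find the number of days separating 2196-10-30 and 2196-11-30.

31

October 2196: 31 − 30 = 1 day remains.
November 1–30, 2196: 30 days.
Total: 1 + 30 = 31 days.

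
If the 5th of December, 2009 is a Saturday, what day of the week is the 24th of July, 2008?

Count forward from the earlier date (July 24, 2008) to the later (December 5, 2009):
July 2008: 31 − 24 = 7 days remain.
Then 16 full months totalling 487 days.
December 1–5, 2009: 5 days.
Total: 7 + 487 + 5 = 499 days.
499 mod 7 = 2, so 2 days before Saturday is Thursday.

Thursday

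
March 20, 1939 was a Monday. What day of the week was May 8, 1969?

Thursday

From March 20, 1939 to March 20, 1969: 30 years, of which 8 contain a Feb 29 — 22×365 + 8×366 = 10958 days.
March 1969: 31 − 20 = 11 days remain.
Then April (30): 30 days.
May 1–8, 1969: 8 days.
Residual: 49 days.
Total: 11007 days.
11007 mod 7 = 3, so 3 days after Monday is Thursday.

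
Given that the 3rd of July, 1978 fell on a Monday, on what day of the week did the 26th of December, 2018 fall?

From July 3, 1978 to July 3, 2018: 40 years, of which 10 contain a Feb 29 — 30×365 + 10×366 = 14610 days.
(2000 is a leap year (divisible by 400).)
July 2018: 31 − 3 = 28 days remain.
Then August (31), September (30), October (31), November (30): 31 + 30 + 31 + 30 = 122 days.
December 1–26, 2018: 26 days.
Residual: 176 days.
Total: 14786 days.
14786 mod 7 = 2, so 2 days after Monday is Wednesday.

Wednesday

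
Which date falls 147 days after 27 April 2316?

21 September 2316

Count 147 days after April 27, 2316:
April 2316: 30 − 27 = 3 days remain.
Then May (31), June (30), July (31), August (31): 31 + 30 + 31 + 31 = 123 days.
September 1–21, 2316: 21 days.
Total: 3 + 123 + 21 = 147 days.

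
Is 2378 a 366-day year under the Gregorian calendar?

2378 is not a leap year.

No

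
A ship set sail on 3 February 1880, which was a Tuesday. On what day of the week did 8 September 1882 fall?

Day-of-year of February 3, 1880: 34.
Day-of-year of September 8, 1882: 251.
1880 has 366 days, so 366 − 34 = 332 days remain in 1880.
Full years: 1881: 365. Sum = 365.
Total: 332 + 365 + 251 = 948 days.
948 mod 7 = 3, so 3 days after Tuesday is Friday.

Friday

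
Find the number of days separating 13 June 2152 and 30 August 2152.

78

June 2152: 30 − 13 = 17 days remain.
Then July (31): 31 days.
August 1–30, 2152: 30 days.
Total: 17 + 31 + 30 = 78 days.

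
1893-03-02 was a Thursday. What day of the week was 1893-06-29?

March 1893: 31 − 2 = 29 days remain.
Then April (30), May (31): 30 + 31 = 61 days.
June 1–29, 1893: 29 days.
Total: 29 + 61 + 29 = 119 days.
119 is a multiple of 7, so 1893-06-29 falls on the same weekday: Thursday.

Thursday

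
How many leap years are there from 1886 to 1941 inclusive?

Years divisible by 4: 1888, 1892, …, 1940 — 14 in all.
Of these, 1900 is divisible by 100 but not 400, so not leap.
Leap years: 14 − 1 = 13.

13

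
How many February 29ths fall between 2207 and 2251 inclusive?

11

Years divisible by 4 in [2207, 2251]: 2208, 2212, 2216, 2220, 2224, 2228, 2232, 2236, 2240, 2244, 2248.
No century exceptions apply. Count: 11.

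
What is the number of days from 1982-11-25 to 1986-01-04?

Day-of-year of November 25, 1982: 329.
Day-of-year of January 4, 1986: 4.
1982 has 365 days, so 365 − 329 = 36 days remain in 1982.
Full years: 1983: 365; 1984: 366; 1985: 365. Sum = 1096.
Total: 36 + 1096 + 4 = 1136 days.

1136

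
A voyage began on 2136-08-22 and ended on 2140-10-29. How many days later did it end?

August 22, 2136 → August 22, 2137: 365 days.
August 22, 2137 → August 22, 2138: 365 days.
August 22, 2138 → August 22, 2139: 365 days.
August 22, 2139 → August 22, 2140: 366 days (2140 is a leap year).
August 2140: 31 − 22 = 9 days remain.
Then September (30): 30 days.
October 1–29, 2140: 29 days.
Residual: 68 days.
Total: 1529 days.

1529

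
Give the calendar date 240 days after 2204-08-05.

2205-04-02

Count 240 days after August 5, 2204:
August 2204: 31 − 5 = 26 days remain.
Then September (30), October (31), November (30), December (31), January (31), February 2205 (28), March (31): 30 + 31 + 30 + 31 + 31 + 28 + 31 = 212 days.
April 1–2, 2205: 2 days.
Residual: 240 days.
Total: 240 days.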